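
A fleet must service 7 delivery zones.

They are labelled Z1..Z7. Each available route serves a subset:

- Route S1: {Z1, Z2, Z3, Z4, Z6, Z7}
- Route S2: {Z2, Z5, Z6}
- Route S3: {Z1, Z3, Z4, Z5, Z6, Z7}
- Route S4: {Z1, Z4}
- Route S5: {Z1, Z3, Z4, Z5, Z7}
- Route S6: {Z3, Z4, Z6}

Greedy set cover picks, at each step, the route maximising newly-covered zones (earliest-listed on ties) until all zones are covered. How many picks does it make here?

2

Greedy: pick S1 (covers 6 new) → pick S2 (covers 1 new). Total picks: 2.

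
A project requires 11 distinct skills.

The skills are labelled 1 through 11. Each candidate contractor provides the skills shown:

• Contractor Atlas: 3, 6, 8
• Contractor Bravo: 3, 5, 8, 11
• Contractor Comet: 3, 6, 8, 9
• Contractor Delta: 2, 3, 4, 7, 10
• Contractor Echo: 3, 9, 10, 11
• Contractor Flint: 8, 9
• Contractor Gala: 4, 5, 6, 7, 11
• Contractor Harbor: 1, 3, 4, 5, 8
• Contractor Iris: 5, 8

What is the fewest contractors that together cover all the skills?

4

Atlas and Delta and Echo and Harbor together: Atlas ∪ Delta ∪ Echo ∪ Harbor = {1, 2, 3, 4, 5, 6, 7, 8, 9, 10, 11} — every skill is covered.
No 3 of the 9 contractors cover everything (all 84 combinations miss at least one skill), so 4 is optimal.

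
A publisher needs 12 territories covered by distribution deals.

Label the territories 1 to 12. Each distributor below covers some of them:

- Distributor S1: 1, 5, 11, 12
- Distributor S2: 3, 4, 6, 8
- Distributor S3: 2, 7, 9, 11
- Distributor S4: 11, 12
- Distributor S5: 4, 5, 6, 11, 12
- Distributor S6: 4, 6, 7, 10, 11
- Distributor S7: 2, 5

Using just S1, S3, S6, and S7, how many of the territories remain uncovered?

2

Union of S1, S3, S6, S7 = {1, 2, 4, 5, 6, 7, 9, 10, 11, 12}.
Not covered: 3, 8 — 2 territories.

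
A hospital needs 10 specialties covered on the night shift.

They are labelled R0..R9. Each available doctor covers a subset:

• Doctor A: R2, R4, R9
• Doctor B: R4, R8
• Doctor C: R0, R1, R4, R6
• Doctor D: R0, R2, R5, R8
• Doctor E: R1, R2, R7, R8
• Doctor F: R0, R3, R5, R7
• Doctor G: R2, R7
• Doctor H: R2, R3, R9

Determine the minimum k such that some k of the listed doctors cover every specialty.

A and B and C and F together: A ∪ B ∪ C ∪ F = {R0, R1, R2, R3, R4, R5, R6, R7, R8, R9} — every specialty is covered.
No 3 of the 8 doctors cover everything (all 56 combinations miss at least one specialty), so 4 is optimal.

4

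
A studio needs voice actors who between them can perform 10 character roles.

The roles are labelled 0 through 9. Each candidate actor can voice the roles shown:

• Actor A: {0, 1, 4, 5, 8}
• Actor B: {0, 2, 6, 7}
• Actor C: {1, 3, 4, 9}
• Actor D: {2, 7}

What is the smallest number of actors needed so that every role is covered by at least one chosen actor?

3

A and B and C together: A ∪ B ∪ C = {0, 1, 2, 3, 4, 5, 6, 7, 8, 9} — every role is covered.
Only C contains 3, so C is forced; the remaining 6 roles need at least 2 more actors (each remaining actor adds at most 4) — so at least 3 actors are needed, and 3 is optimal.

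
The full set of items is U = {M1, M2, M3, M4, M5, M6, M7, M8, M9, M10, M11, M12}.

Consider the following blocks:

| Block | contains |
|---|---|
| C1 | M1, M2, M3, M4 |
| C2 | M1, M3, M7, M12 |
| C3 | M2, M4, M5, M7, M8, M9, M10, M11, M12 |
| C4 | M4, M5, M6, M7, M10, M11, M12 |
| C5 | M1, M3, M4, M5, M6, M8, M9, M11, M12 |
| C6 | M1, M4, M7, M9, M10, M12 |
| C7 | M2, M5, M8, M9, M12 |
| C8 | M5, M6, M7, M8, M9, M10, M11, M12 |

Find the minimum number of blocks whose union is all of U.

Take {C1, C8}. Their union is {M1, M2, M3, M4, M5, M6, M7, M8, M9, M10, M11, M12}, which is all 12 items.
No single block has all 12 items (the largest, C3, has 9), so 2 is optimal.

2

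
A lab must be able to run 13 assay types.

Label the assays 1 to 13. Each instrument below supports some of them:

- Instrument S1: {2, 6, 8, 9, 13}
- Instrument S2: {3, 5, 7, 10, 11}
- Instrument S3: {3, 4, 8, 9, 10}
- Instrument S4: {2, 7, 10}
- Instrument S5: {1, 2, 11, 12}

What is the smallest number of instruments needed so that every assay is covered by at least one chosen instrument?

Take {S1, S2, S3, S5}. Their union is {1, 2, 3, 4, 5, 6, 7, 8, 9, 10, 11, 12, 13}, which is all 13 assays.
No 3 of the 5 instruments cover everything (all 10 combinations miss at least one assay), so 4 is optimal.

4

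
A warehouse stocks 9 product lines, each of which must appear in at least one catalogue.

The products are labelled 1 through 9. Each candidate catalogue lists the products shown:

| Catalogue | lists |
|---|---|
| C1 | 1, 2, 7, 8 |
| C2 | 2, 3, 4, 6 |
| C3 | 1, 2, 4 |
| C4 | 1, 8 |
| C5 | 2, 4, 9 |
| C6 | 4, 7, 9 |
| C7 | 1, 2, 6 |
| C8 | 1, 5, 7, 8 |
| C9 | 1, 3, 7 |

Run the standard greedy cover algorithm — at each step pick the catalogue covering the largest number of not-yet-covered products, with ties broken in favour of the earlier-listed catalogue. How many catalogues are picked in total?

Greedy: pick C1 (covers 4 new) → pick C2 (covers 3 new) → pick C5 (covers 1 new) → pick C8 (covers 1 new). Total picks: 4.
(The true minimum cover uses only 3 catalogues, so greedy is not optimal here.)

4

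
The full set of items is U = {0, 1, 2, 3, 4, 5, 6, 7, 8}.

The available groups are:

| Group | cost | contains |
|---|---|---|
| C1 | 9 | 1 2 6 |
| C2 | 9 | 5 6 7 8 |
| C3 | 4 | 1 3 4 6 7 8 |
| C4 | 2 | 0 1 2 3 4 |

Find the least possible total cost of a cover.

11

C2, C4 together cover every item (C2 ∪ C4 = {0, 1, 2, 3, 4, 5, 6, 7, 8}); total cost 9 + 2 = 11.
The greedy pick C4, C3, C2 costs 15; no covering selection beats 11.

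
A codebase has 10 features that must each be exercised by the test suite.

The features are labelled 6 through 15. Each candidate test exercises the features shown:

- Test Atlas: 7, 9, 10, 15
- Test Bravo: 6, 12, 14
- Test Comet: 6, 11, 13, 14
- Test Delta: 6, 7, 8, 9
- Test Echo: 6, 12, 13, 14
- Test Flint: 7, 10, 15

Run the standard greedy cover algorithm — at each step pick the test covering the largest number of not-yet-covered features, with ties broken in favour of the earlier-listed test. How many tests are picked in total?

4

Greedy: pick Atlas (covers 4 new) → pick Comet (covers 4 new) → pick Bravo (covers 1 new) → pick Delta (covers 1 new). Total picks: 4.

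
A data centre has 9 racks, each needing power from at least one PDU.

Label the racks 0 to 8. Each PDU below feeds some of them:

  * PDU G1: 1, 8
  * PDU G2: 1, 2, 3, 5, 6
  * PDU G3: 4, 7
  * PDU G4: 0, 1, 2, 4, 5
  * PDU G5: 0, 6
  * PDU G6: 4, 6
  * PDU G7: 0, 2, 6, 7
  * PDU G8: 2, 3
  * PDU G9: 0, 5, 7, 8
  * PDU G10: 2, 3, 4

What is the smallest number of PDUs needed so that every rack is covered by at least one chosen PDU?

G2 and G3 and G9 together: G2 ∪ G3 ∪ G9 = {0, 1, 2, 3, 4, 5, 6, 7, 8} — every rack is covered.
No 2 of the 10 PDUs cover everything (all 45 combinations miss at least one rack), so 3 is optimal.

3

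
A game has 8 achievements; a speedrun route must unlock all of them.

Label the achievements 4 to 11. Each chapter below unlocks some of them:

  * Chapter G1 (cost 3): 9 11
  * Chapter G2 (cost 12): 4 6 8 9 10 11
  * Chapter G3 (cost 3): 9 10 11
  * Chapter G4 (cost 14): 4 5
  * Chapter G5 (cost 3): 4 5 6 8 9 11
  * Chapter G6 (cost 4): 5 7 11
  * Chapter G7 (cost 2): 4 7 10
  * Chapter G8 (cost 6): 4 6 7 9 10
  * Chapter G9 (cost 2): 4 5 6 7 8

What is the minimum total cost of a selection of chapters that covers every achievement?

5

G5, G7 together cover every achievement (G5 ∪ G7 = {4, 5, 6, 7, 8, 9, 10, 11}); total cost 3 + 2 = 5.
No covering selection has total cost below 5.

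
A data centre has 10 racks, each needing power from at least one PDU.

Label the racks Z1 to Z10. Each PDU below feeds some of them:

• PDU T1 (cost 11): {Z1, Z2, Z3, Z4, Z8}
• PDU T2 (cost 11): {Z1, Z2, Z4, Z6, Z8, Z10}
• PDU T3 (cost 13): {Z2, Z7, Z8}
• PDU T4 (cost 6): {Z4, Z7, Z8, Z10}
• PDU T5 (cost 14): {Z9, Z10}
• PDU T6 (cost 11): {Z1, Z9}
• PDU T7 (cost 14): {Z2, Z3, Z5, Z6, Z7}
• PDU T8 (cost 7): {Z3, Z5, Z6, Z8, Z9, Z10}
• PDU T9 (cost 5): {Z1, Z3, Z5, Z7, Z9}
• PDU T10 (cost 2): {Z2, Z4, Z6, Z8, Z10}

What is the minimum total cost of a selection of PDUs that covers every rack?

7

T9, T10 together cover every rack (T9 ∪ T10 = {Z1, Z2, Z3, Z4, Z5, Z6, Z7, Z8, Z9, Z10}); total cost 5 + 2 = 7.
No covering selection has total cost below 7.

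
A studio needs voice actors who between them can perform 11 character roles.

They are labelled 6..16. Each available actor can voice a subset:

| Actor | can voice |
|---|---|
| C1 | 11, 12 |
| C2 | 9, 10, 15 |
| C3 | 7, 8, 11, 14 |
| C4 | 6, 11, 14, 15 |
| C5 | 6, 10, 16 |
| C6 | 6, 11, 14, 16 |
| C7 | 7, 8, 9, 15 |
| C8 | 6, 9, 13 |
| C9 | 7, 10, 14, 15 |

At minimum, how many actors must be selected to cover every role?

C1 and C2 and C6 and C7 and C8 together: C1 ∪ C2 ∪ C6 ∪ C7 ∪ C8 = {6, 7, 8, 9, 10, 11, 12, 13, 14, 15, 16} — every role is covered.
No 4 of the 9 actors cover everything (all 126 combinations miss at least one role), so 5 is optimal.

5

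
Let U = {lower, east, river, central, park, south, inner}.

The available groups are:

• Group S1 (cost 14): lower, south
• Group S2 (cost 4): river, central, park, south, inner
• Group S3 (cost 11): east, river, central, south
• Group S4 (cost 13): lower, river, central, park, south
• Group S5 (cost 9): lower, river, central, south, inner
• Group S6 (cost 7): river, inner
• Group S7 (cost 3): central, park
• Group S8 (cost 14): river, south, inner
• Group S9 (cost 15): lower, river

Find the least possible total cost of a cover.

S3, S5, S7 together cover every point (S3 ∪ S5 ∪ S7 = {lower, east, river, central, park, south, inner}); total cost 11 + 9 + 3 = 23.
The greedy pick S2, S5, S3 costs 24; no covering selection beats 23.

23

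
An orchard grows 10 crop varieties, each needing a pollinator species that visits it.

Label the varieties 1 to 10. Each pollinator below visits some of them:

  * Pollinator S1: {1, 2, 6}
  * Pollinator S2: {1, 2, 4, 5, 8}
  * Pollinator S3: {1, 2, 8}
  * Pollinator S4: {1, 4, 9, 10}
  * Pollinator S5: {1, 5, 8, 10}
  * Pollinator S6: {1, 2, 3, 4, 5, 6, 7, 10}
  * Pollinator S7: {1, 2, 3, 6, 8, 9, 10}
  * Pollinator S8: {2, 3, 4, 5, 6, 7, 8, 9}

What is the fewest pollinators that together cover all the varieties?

S6 and S8 together: S6 ∪ S8 = {1, 2, 3, 4, 5, 6, 7, 8, 9, 10} — every variety is covered.
No single pollinator has all 10 varieties (the largest, S6, has 8), so 2 is optimal.

2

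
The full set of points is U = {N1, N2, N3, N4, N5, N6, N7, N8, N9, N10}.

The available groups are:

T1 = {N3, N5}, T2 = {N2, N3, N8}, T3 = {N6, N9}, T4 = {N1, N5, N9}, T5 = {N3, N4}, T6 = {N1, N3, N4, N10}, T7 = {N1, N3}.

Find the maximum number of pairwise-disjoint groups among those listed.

2

T3, T7 are pairwise disjoint (T3={N6,N9}; T7={N1,N3}).
Every remaining group overlaps one of these, and no 3 of the listed groups are pairwise disjoint, so 2 is the maximum.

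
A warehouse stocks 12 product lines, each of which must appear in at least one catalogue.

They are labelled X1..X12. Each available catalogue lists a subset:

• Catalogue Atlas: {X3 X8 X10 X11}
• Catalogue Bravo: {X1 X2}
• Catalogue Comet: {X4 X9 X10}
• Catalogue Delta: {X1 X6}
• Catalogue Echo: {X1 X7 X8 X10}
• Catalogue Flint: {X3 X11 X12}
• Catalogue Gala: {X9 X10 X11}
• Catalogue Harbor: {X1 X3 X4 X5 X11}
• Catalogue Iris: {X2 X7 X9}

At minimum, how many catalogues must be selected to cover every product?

5

Take {Atlas, Delta, Flint, Harbor, Iris}. Their union is {X1, X2, X3, X4, X5, X6, X7, X8, X9, X10, X11, X12}, which is all 12 products.
No 4 of the 9 catalogues cover everything (all 126 combinations miss at least one product), so 5 is optimal.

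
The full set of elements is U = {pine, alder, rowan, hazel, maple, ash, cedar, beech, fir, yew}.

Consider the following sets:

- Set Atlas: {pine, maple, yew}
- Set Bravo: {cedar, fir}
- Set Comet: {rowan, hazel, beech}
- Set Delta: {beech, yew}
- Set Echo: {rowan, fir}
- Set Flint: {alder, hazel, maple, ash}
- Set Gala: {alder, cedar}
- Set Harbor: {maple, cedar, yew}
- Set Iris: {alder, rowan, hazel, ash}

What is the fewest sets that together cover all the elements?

Take {Atlas, Bravo, Comet, Flint}. Their union is {pine, alder, rowan, hazel, maple, ash, cedar, beech, fir, yew}, which is all 10 elements.
No 3 of the 9 sets cover everything (all 84 combinations miss at least one element), so 4 is optimal.

4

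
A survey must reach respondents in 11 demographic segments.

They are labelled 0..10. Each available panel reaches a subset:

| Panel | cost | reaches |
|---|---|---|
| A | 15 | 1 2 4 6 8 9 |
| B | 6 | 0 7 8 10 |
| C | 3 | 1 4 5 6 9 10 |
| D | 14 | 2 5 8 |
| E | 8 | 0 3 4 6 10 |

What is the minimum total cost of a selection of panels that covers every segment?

B, C, D, E together cover every segment (B ∪ C ∪ D ∪ E = {0, 1, 2, 3, 4, 5, 6, 7, 8, 9, 10}); total cost 6 + 3 + 14 + 8 = 31.
No covering selection has total cost below 31.

31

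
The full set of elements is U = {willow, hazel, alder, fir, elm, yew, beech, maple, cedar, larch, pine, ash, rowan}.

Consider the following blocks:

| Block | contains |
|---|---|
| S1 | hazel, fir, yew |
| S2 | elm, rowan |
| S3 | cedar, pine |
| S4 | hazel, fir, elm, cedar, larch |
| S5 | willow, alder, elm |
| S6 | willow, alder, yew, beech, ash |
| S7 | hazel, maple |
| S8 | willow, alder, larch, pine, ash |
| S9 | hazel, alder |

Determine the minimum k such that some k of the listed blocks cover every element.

S2, S3, S4, S6, and S7 cover everything between them: the union {willow, hazel, alder, fir, elm, yew, beech, maple, cedar, larch, pine, ash, rowan} is all of U.
No 4 of the 9 blocks cover everything (all 126 combinations miss at least one element), so 5 is optimal.

5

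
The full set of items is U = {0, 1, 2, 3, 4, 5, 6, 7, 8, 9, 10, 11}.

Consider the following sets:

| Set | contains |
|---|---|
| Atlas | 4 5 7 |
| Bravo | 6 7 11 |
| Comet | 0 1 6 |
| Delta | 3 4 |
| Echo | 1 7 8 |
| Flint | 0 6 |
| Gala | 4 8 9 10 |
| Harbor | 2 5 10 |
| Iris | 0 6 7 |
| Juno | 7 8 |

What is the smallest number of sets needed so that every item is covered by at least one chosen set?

Bravo and Comet and Delta and Gala and Harbor together: Bravo ∪ Comet ∪ Delta ∪ Gala ∪ Harbor = {0, 1, 2, 3, 4, 5, 6, 7, 8, 9, 10, 11} — every item is covered.
Only Delta contains 3, so Delta is forced; the remaining 10 items need at least 4 more sets (each remaining set adds at most 3) — so at least 5 sets are needed, and 5 is optimal.

5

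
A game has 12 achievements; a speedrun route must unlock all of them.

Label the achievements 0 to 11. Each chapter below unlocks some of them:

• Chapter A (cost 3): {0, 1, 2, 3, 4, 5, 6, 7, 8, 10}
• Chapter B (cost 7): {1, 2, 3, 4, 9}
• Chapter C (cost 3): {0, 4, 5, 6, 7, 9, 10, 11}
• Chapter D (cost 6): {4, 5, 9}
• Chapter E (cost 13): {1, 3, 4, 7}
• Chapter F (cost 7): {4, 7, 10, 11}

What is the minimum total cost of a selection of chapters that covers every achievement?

6

A, C together cover every achievement (A ∪ C = {0, 1, 2, 3, 4, 5, 6, 7, 8, 9, 10, 11}); total cost 3 + 3 = 6.
No covering selection has total cost below 6.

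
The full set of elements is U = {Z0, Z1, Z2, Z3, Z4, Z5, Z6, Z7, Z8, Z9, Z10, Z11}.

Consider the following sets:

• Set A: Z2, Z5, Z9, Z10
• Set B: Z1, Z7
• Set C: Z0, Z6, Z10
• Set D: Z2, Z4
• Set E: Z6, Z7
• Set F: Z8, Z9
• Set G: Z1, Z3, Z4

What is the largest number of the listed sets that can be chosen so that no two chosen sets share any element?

4

B, C, D, F are pairwise disjoint (B={Z1,Z7}; C={Z0,Z6,Z10}; D={Z2,Z4}; F={Z8,Z9}).
Every remaining set overlaps one of these, and no 5 of the listed sets are pairwise disjoint, so 4 is the maximum.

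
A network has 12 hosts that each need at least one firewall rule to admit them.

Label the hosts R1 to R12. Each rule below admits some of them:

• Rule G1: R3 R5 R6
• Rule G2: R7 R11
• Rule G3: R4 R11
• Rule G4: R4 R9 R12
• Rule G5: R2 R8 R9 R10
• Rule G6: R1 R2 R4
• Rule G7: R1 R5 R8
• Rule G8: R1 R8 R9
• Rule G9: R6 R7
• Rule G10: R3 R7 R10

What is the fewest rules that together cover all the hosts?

5

G1 and G2 and G4 and G5 and G6 together: G1 ∪ G2 ∪ G4 ∪ G5 ∪ G6 = {R1, R2, R3, R4, R5, R6, R7, R8, R9, R10, R11, R12} — every host is covered.
No 4 of the 10 rules cover everything (all 210 combinations miss at least one host), so 5 is optimal.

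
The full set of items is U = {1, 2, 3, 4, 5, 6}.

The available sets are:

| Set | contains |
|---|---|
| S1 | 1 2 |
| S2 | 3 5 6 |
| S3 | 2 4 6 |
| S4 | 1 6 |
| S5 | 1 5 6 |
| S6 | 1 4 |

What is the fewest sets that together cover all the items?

Take {S2, S3, S6}. Their union is {1, 2, 3, 4, 5, 6}, which is all 6 items.
Only S2 contains 3, so S2 is forced; the remaining 3 items need at least 2 more sets (each remaining set adds at most 2) — so at least 3 sets are needed, and 3 is optimal.

3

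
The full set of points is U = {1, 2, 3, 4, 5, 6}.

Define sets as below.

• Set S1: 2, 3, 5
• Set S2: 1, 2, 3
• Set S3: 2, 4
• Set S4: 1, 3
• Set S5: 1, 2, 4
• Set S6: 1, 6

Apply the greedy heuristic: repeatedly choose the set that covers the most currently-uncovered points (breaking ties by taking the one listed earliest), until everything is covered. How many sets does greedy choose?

3

Greedy: pick S1 (covers 3 new) → pick S5 (covers 2 new) → pick S6 (covers 1 new). Total picks: 3.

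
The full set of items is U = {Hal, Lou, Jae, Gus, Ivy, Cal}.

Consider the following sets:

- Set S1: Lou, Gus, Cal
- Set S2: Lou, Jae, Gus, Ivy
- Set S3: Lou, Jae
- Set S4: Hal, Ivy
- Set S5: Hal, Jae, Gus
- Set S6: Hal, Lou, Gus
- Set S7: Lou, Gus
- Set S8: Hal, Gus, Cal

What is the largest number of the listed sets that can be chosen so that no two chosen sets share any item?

S3, S4 are pairwise disjoint (S3={Lou,Jae}; S4={Hal,Ivy}).
Every remaining set overlaps one of these, and no 3 of the listed sets are pairwise disjoint, so 2 is the maximum.

2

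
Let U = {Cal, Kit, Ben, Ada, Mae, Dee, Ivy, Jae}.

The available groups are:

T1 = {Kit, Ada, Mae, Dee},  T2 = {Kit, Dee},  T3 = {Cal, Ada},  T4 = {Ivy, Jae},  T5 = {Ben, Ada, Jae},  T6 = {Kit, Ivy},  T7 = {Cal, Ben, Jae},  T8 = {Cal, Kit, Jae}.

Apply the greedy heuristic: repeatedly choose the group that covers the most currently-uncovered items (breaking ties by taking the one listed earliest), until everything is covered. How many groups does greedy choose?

Greedy: pick T1 (covers 4 new) → pick T7 (covers 3 new) → pick T4 (covers 1 new). Total picks: 3.

3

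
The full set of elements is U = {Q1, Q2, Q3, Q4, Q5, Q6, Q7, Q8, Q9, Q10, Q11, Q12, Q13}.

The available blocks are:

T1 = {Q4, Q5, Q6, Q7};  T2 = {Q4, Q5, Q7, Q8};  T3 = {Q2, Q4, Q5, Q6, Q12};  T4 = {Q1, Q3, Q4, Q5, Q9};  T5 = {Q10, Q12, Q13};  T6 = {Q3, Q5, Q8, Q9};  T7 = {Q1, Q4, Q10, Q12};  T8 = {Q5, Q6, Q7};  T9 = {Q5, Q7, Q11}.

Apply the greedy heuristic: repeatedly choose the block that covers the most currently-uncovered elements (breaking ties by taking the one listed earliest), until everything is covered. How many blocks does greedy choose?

Greedy: pick T3 (covers 5 new) → pick T4 (covers 3 new) → pick T2 (covers 2 new) → pick T5 (covers 2 new) → pick T9 (covers 1 new). Total picks: 5.

5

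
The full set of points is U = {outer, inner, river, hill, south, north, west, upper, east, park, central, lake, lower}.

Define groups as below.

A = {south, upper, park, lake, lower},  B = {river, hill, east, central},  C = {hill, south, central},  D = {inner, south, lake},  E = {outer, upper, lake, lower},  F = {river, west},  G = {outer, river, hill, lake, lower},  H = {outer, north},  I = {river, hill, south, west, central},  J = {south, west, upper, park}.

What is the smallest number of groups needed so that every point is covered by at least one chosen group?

5

A and B and D and F and H together: A ∪ B ∪ D ∪ F ∪ H = {outer, inner, river, hill, south, north, west, upper, east, park, central, lake, lower} — every point is covered.
No 4 of the 10 groups cover everything (all 210 combinations miss at least one point), so 5 is optimal.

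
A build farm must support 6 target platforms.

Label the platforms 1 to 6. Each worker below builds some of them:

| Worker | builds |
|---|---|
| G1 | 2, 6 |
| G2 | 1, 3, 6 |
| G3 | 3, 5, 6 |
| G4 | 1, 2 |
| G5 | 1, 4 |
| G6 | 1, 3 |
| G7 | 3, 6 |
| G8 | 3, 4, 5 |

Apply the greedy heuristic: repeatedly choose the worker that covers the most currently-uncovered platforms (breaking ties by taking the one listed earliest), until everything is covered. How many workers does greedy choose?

Greedy: pick G2 (covers 3 new) → pick G8 (covers 2 new) → pick G1 (covers 1 new). Total picks: 3.

3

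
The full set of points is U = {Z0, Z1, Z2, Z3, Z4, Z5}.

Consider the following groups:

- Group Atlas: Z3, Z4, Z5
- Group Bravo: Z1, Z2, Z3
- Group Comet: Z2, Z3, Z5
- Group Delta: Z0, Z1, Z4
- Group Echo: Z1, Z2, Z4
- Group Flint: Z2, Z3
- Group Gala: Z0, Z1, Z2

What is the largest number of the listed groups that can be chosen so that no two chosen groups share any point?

Delta, Flint are pairwise disjoint (Delta={Z0,Z1,Z4}; Flint={Z2,Z3}).
Every remaining group overlaps one of these, and no 3 of the listed groups are pairwise disjoint, so 2 is the maximum.

2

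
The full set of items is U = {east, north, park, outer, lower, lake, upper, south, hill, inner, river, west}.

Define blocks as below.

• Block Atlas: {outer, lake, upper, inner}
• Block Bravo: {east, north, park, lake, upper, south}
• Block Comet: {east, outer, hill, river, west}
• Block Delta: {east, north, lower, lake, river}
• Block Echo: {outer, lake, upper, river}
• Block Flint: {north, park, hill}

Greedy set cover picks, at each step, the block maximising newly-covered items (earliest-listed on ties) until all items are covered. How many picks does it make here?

4

Greedy: pick Bravo (covers 6 new) → pick Comet (covers 4 new) → pick Atlas (covers 1 new) → pick Delta (covers 1 new). Total picks: 4.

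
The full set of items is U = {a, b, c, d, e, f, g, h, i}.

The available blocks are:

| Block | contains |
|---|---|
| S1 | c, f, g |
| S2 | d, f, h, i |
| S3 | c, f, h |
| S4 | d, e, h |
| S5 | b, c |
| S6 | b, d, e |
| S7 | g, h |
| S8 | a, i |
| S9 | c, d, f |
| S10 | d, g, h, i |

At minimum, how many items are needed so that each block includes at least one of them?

Take T = {a, c, d, h}. Each listed block contains at least one of these, so T is a hitting set of size 4.
No choice of 3 items meets every block, so 4 is the minimum.

4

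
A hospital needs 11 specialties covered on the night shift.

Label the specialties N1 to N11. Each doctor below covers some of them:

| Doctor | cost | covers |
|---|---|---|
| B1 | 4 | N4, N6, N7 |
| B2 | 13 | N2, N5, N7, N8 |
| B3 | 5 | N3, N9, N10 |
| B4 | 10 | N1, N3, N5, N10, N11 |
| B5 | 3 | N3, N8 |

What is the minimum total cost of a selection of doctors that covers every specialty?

32

B1, B2, B3, B4 together cover every specialty (B1 ∪ B2 ∪ B3 ∪ B4 = {N1, N2, N3, N4, N5, N6, N7, N8, N9, N10, N11}); total cost 4 + 13 + 5 + 10 = 32.
The greedy pick B1, B5, B3, B4, B2 costs 35; no covering selection beats 32.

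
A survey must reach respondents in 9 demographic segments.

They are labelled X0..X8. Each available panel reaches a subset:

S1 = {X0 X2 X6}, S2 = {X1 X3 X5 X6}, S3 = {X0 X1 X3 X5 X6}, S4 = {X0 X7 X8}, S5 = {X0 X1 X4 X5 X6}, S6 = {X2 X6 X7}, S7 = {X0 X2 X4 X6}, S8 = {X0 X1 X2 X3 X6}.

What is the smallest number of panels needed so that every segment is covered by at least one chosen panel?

Take {S3, S4, S7}. Their union is {X0, X1, X2, X3, X4, X5, X6, X7, X8}, which is all 9 segments.
Only S4 contains X8, so S4 is forced; the remaining 6 segments need at least 2 more panels (each remaining panel adds at most 4) — so at least 3 panels are needed, and 3 is optimal.

3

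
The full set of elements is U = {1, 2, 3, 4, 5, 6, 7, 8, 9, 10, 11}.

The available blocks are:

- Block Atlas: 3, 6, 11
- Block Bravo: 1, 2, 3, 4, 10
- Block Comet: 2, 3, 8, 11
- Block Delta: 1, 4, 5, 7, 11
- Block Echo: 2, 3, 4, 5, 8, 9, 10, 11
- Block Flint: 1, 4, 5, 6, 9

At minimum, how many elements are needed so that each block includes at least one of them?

2

H = {3, 4} meets every block (each contains at least one member of H), and |H| = 2.
The blocks Comet, Flint are pairwise disjoint, so any hitting set needs a separate element for each — at least 2. Hence 2 is optimal.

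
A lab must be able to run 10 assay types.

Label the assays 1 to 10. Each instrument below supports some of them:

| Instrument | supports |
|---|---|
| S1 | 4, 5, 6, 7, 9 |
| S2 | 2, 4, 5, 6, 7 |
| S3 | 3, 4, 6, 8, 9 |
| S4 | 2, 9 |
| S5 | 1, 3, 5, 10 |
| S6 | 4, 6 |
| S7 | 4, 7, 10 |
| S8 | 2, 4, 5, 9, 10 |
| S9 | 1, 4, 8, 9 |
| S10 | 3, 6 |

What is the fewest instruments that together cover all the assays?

Take {S2, S3, S5}. Their union is {1, 2, 3, 4, 5, 6, 7, 8, 9, 10}, which is all 10 assays.
No 2 of the 10 instruments cover everything (all 45 combinations miss at least one assay), so 3 is optimal.

3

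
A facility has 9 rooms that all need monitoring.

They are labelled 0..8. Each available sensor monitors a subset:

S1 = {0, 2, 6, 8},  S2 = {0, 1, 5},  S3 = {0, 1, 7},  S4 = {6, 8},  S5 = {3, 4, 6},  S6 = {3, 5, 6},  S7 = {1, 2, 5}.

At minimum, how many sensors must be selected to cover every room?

4

Take {S1, S3, S5, S6}. Their union is {0, 1, 2, 3, 4, 5, 6, 7, 8}, which is all 9 rooms.
No 3 of the 7 sensors cover everything (all 35 combinations miss at least one room), so 4 is optimal.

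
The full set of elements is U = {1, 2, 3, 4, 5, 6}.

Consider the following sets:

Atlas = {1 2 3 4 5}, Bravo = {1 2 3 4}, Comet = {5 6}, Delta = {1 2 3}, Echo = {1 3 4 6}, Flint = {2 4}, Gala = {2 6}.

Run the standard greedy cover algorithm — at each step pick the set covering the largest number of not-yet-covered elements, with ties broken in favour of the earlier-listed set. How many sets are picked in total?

Greedy: pick Atlas (covers 5 new) → pick Comet (covers 1 new). Total picks: 2.

2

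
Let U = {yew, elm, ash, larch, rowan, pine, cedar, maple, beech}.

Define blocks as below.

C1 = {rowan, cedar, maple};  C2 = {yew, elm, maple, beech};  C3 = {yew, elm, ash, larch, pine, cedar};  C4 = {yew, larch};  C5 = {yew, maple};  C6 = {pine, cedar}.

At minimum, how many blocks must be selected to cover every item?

3

C1, C2, and C3 cover everything between them: the union {yew, elm, ash, larch, rowan, pine, cedar, maple, beech} is all of U.
Only C3 contains ash, so C3 is forced; the remaining 3 items need at least 2 more blocks (each remaining block adds at most 2) — so at least 3 blocks are needed, and 3 is optimal.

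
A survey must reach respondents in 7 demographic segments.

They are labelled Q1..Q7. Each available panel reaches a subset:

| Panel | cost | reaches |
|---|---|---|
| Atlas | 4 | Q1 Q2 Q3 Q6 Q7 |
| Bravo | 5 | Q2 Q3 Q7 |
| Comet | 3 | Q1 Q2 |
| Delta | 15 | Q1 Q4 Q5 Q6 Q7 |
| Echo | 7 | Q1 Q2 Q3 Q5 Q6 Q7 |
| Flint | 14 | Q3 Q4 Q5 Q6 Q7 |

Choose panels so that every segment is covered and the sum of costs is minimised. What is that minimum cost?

Comet, Flint together cover every segment (Comet ∪ Flint = {Q1, Q2, Q3, Q4, Q5, Q6, Q7}); total cost 3 + 14 = 17.
The greedy pick Atlas, Echo, Flint costs 25; no covering selection beats 17.

17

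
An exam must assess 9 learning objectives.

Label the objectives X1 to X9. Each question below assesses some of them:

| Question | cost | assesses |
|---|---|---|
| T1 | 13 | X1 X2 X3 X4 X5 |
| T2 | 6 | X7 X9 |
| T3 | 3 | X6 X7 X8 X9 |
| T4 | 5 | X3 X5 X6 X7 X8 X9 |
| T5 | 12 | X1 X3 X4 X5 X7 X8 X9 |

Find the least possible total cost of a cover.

16

T1, T3 together cover every objective (T1 ∪ T3 = {X1, X2, X3, X4, X5, X6, X7, X8, X9}); total cost 13 + 3 = 16.
The greedy pick T3, T4, T1 costs 21; no covering selection beats 16.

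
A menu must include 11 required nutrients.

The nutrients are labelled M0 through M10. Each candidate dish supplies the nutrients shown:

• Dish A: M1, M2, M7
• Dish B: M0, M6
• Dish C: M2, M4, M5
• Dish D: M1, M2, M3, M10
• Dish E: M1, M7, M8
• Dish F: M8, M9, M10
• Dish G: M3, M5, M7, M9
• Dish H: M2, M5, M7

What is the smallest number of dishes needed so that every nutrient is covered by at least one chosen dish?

5

Take {B, C, D, F, H}. Their union is {M0, M1, M2, M3, M4, M5, M6, M7, M8, M9, M10}, which is all 11 nutrients.
No 4 of the 8 dishes cover everything (all 70 combinations miss at least one nutrient), so 5 is optimal.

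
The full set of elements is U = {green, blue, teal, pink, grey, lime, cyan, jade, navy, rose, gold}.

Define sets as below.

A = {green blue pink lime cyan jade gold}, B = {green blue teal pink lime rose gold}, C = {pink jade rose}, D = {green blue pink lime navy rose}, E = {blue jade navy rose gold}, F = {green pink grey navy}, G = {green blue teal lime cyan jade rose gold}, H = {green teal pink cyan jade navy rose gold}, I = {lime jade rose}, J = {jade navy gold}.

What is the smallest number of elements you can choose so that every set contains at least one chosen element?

2

Take T = {pink, jade}. Each listed set contains at least one of these, so T is a hitting set of size 2.
The sets F, I are pairwise disjoint, so any hitting set needs a separate element for each — at least 2. Hence 2 is optimal.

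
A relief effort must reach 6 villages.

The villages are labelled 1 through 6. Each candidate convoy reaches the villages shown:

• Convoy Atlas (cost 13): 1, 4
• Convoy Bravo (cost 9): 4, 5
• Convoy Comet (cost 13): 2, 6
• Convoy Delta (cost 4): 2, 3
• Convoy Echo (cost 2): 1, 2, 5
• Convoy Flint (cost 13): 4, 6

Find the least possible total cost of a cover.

19

Delta, Echo, Flint together cover every village (Delta ∪ Echo ∪ Flint = {1, 2, 3, 4, 5, 6}); total cost 4 + 2 + 13 = 19.
No covering selection has total cost below 19.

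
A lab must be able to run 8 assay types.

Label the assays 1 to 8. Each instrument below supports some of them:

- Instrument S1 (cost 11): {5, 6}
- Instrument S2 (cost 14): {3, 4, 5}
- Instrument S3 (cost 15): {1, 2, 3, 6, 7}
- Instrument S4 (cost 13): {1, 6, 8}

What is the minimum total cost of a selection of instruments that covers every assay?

42

S2, S3, S4 together cover every assay (S2 ∪ S3 ∪ S4 = {1, 2, 3, 4, 5, 6, 7, 8}); total cost 14 + 15 + 13 = 42.
No covering selection has total cost below 42.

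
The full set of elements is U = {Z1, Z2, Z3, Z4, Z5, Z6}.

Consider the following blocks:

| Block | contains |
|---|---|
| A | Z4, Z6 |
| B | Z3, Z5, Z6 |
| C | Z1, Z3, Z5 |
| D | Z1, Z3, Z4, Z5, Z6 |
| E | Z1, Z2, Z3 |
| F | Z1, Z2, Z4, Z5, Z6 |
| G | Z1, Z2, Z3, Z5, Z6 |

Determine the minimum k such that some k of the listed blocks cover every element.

2

E and F cover everything between them: the union {Z1, Z2, Z3, Z4, Z5, Z6} is all of U.
No single block has all 6 elements (the largest, D, has 5), so 2 is optimal.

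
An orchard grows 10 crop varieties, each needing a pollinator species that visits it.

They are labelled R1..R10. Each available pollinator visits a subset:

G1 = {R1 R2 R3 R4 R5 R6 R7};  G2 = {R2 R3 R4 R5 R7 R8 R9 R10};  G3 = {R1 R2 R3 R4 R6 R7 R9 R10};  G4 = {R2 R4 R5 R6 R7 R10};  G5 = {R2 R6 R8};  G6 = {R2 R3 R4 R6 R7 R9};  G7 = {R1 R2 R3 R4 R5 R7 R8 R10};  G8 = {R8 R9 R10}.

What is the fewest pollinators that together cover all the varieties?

2

Take {G6, G7}. Their union is {R1, R2, R3, R4, R5, R6, R7, R8, R9, R10}, which is all 10 varieties.
No single pollinator has all 10 varieties (the largest, G2, has 8), so 2 is optimal.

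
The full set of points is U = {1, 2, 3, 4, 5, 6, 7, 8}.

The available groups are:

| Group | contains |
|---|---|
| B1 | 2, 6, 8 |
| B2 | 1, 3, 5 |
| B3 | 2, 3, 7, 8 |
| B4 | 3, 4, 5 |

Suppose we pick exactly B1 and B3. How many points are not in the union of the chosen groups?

3

Union of B1, B3 = {2, 3, 6, 7, 8}.
Not covered: 1, 4, 5 — 3 points.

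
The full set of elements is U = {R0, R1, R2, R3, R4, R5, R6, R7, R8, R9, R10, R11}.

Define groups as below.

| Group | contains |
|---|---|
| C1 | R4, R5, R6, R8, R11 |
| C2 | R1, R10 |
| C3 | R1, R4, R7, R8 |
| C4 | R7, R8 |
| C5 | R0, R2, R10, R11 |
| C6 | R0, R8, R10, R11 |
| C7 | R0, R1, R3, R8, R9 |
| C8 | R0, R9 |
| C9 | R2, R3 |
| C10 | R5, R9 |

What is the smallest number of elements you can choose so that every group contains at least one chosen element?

H = {R3, R8, R9, R10} meets every group (each contains at least one member of H), and |H| = 4.
The groups C2, C4, C8, C9 are pairwise disjoint, so any hitting set needs a separate element for each — at least 4. Hence 4 is optimal.

4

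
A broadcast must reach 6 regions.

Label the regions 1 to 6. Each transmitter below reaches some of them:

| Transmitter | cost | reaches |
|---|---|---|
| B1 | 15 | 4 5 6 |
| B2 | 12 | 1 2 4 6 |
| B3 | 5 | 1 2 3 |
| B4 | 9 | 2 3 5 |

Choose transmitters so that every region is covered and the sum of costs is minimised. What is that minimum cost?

B1, B3 together cover every region (B1 ∪ B3 = {1, 2, 3, 4, 5, 6}); total cost 15 + 5 = 20.
No covering selection has total cost below 20.

20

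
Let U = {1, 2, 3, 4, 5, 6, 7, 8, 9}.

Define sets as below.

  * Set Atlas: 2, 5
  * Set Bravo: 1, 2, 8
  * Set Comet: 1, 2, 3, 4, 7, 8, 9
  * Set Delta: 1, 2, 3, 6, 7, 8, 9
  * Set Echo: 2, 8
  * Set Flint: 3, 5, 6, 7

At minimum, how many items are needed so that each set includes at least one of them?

2

H = {2, 5} meets every set (each contains at least one member of H), and |H| = 2.
The sets Bravo, Flint are pairwise disjoint, so any hitting set needs a separate item for each — at least 2. Hence 2 is optimal.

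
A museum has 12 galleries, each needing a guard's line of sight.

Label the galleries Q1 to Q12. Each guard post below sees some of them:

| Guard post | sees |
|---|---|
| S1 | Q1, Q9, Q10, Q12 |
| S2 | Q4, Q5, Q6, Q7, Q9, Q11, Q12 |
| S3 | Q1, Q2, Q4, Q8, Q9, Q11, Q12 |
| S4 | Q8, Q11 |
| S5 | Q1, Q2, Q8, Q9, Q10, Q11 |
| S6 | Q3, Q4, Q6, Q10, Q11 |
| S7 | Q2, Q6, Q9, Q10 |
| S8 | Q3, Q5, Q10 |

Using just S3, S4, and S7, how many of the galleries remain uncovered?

Union of S3, S4, S7 = {Q1, Q2, Q4, Q6, Q8, Q9, Q10, Q11, Q12}.
Not covered: Q3, Q5, Q7 — 3 galleries.

3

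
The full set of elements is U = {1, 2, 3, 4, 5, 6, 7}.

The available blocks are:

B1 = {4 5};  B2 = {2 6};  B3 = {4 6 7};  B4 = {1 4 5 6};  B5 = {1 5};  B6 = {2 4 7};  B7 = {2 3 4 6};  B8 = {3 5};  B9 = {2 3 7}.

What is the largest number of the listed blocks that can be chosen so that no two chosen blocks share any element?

2

B2, B8 are pairwise disjoint (B2={2,6}; B8={3,5}).
Every remaining block overlaps one of these, and no 3 of the listed blocks are pairwise disjoint, so 2 is the maximum.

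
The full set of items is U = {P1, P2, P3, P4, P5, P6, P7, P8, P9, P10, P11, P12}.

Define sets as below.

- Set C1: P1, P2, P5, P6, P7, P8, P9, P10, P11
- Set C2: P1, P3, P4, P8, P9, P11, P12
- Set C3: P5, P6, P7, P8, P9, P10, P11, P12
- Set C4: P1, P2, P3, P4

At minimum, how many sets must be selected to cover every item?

2

C1 and C2 cover everything between them: the union {P1, P2, P3, P4, P5, P6, P7, P8, P9, P10, P11, P12} is all of U.
No single set has all 12 items (the largest, C1, has 9), so 2 is optimal.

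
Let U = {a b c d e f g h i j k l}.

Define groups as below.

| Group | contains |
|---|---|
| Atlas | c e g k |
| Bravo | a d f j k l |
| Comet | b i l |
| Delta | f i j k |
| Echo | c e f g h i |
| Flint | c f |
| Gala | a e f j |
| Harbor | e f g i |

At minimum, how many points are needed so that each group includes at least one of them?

T = {b, e, f} meets every group (each contains at least one member of T), and |T| = 3.
No choice of 2 points meets every group, so 3 is the minimum.

3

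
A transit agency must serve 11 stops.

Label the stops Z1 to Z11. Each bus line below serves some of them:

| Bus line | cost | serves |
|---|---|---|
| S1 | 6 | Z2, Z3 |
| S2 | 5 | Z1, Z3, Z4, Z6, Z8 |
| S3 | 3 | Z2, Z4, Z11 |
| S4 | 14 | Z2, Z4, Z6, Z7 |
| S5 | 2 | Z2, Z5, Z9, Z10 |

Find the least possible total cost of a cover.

24

S2, S3, S4, S5 together cover every stop (S2 ∪ S3 ∪ S4 ∪ S5 = {Z1, Z2, Z3, Z4, Z5, Z6, Z7, Z8, Z9, Z10, Z11}); total cost 5 + 3 + 14 + 2 = 24.
No covering selection has total cost below 24.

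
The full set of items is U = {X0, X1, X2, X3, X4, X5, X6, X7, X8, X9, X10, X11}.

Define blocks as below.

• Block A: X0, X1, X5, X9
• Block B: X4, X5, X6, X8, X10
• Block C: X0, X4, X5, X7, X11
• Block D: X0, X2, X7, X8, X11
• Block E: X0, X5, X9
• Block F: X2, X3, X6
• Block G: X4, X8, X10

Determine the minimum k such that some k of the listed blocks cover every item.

A, C, F, and G cover everything between them: the union {X0, X1, X2, X3, X4, X5, X6, X7, X8, X9, X10, X11} is all of U.
No 3 of the 7 blocks cover everything (all 35 combinations miss at least one item), so 4 is optimal.

4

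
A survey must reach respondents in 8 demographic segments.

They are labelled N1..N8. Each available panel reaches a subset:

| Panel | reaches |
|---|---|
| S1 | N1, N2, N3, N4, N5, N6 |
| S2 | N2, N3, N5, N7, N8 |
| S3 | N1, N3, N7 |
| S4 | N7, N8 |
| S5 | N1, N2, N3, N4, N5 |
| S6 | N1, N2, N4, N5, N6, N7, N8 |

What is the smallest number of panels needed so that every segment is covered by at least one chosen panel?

Take {S5, S6}. Their union is {N1, N2, N3, N4, N5, N6, N7, N8}, which is all 8 segments.
No single panel has all 8 segments (the largest, S6, has 7), so 2 is optimal.

2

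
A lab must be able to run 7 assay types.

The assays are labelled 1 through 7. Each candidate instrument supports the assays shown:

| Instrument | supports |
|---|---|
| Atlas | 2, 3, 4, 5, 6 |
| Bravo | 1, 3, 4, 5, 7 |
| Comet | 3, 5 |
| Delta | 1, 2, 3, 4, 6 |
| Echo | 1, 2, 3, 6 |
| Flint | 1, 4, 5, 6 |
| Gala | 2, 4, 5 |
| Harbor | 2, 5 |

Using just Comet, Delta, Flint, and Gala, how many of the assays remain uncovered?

Union of Comet, Delta, Flint, Gala = {1, 2, 3, 4, 5, 6}.
Not covered: 7 — 1 assay.

1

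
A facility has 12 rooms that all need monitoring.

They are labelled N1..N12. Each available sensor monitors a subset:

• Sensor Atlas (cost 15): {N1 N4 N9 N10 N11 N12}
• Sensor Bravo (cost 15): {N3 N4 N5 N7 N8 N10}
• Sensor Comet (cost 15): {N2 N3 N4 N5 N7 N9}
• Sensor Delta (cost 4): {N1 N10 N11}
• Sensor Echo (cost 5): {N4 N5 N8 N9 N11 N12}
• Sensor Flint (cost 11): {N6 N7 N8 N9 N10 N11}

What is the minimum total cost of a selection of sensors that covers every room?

Comet, Delta, Echo, Flint together cover every room (Comet ∪ Delta ∪ Echo ∪ Flint = {N1, N2, N3, N4, N5, N6, N7, N8, N9, N10, N11, N12}); total cost 15 + 4 + 5 + 11 = 35.
No covering selection has total cost below 35.

35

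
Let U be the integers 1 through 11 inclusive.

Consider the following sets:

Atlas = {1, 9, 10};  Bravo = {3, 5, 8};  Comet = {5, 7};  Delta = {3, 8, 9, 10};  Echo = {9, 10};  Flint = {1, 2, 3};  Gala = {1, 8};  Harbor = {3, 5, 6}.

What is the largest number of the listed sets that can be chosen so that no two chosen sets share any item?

3

Comet, Echo, Flint are pairwise disjoint (Comet={5,7}; Echo={9,10}; Flint={1,2,3}).
Every remaining set overlaps one of these, and no 4 of the listed sets are pairwise disjoint, so 3 is the maximum.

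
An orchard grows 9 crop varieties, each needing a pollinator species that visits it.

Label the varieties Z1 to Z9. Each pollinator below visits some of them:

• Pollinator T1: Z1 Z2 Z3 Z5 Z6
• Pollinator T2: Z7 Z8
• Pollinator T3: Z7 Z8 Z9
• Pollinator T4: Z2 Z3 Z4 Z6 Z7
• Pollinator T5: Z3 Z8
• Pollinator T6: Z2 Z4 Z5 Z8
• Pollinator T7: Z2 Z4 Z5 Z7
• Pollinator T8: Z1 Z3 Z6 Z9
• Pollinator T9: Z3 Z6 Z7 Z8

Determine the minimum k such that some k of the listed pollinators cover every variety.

3

Take {T2, T6, T8}. Their union is {Z1, Z2, Z3, Z4, Z5, Z6, Z7, Z8, Z9}, which is all 9 varieties.
No 2 of the 9 pollinators cover everything (all 36 combinations miss at least one variety), so 3 is optimal.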